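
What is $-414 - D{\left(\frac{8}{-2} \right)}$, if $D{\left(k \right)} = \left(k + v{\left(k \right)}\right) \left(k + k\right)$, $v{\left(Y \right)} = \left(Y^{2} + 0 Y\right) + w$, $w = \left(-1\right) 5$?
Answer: $-358$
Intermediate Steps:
$w = -5$
$v{\left(Y \right)} = -5 + Y^{2}$ ($v{\left(Y \right)} = \left(Y^{2} + 0 Y\right) - 5 = \left(Y^{2} + 0\right) - 5 = Y^{2} - 5 = -5 + Y^{2}$)
$D{\left(k \right)} = 2 k \left(-5 + k + k^{2}\right)$ ($D{\left(k \right)} = \left(k + \left(-5 + k^{2}\right)\right) \left(k + k\right) = \left(-5 + k + k^{2}\right) 2 k = 2 k \left(-5 + k + k^{2}\right)$)
$-414 - D{\left(\frac{8}{-2} \right)} = -414 - 2 \frac{8}{-2} \left(-5 + \frac{8}{-2} + \left(\frac{8}{-2}\right)^{2}\right) = -414 - 2 \cdot 8 \left(- \frac{1}{2}\right) \left(-5 + 8 \left(- \frac{1}{2}\right) + \left(8 \left(- \frac{1}{2}\right)\right)^{2}\right) = -414 - 2 \left(-4\right) \left(-5 - 4 + \left(-4\right)^{2}\right) = -414 - 2 \left(-4\right) \left(-5 - 4 + 16\right) = -414 - 2 \left(-4\right) 7 = -414 - -56 = -414 + 56 = -358$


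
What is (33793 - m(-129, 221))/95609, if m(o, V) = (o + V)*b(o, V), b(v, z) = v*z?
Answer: 2656621/95609 ≈ 27.786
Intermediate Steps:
m(o, V) = V*o*(V + o) (m(o, V) = (o + V)*(o*V) = (V + o)*(V*o) = V*o*(V + o))
(33793 - m(-129, 221))/95609 = (33793 - 221*(-129)*(221 - 129))/95609 = (33793 - 221*(-129)*92)*(1/95609) = (33793 - 1*(-2622828))*(1/95609) = (33793 + 2622828)*(1/95609) = 2656621*(1/95609) = 2656621/95609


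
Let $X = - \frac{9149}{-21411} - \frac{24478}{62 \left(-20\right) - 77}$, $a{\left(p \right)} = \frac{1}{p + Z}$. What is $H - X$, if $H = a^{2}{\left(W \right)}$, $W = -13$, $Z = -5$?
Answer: $- \frac{2144242637}{112793148} \approx -19.01$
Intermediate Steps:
$a{\left(p \right)} = \frac{1}{-5 + p}$ ($a{\left(p \right)} = \frac{1}{p - 5} = \frac{1}{-5 + p}$)
$H = \frac{1}{324}$ ($H = \left(\frac{1}{-5 - 13}\right)^{2} = \left(\frac{1}{-18}\right)^{2} = \left(- \frac{1}{18}\right)^{2} = \frac{1}{324} \approx 0.0030864$)
$X = \frac{178715897}{9399429}$ ($X = \left(-9149\right) \left(- \frac{1}{21411}\right) - \frac{24478}{-1240 - 77} = \frac{9149}{21411} - \frac{24478}{-1317} = \frac{9149}{21411} - - \frac{24478}{1317} = \frac{9149}{21411} + \frac{24478}{1317} = \frac{178715897}{9399429} \approx 19.013$)
$H - X = \frac{1}{324} - \frac{178715897}{9399429} = - \frac{2144242637}{112793148}$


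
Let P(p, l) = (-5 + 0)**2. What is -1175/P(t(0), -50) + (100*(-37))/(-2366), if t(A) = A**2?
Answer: -53751/1183 ≈ -45.436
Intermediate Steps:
P(p, l) = 25 (P(p, l) = (-5)**2 = 25)
-1175/P(t(0), -50) + (100*(-37))/(-2366) = -1175/25 + (100*(-37))/(-2366) = -1175*1/25 - 3700*(-1/2366) = -47 + 1850/1183 = -53751/1183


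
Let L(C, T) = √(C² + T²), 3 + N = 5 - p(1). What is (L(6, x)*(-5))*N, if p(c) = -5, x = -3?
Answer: -105*√5 ≈ -234.79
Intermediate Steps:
N = 7 (N = -3 + (5 - 1*(-5)) = -3 + (5 + 5) = -3 + 10 = 7)
(L(6, x)*(-5))*N = (√(6² + (-3)²)*(-5))*7 = (√(36 + 9)*(-5))*7 = (√45*(-5))*7 = ((3*√5)*(-5))*7 = -15*√5*7 = -105*√5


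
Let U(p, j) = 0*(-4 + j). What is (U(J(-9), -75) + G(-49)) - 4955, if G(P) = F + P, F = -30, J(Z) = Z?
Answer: -5034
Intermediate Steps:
U(p, j) = 0
G(P) = -30 + P
(U(J(-9), -75) + G(-49)) - 4955 = (0 + (-30 - 49)) - 4955 = (0 - 79) - 4955 = -79 - 4955 = -5034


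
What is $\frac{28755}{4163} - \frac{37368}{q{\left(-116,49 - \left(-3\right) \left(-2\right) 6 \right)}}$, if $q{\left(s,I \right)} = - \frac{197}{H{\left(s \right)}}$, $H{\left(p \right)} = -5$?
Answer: $- \frac{772150185}{820111} \approx -941.52$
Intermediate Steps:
$q{\left(s,I \right)} = \frac{197}{5}$ ($q{\left(s,I \right)} = - \frac{197}{-5} = \left(-197\right) \left(- \frac{1}{5}\right) = \frac{197}{5}$)
$\frac{28755}{4163} - \frac{37368}{q{\left(-116,49 - \left(-3\right) \left(-2\right) 6 \right)}} = \frac{28755}{4163} - \frac{37368}{\frac{197}{5}} = 28755 \cdot \frac{1}{4163} - \frac{186840}{197} = \frac{28755}{4163} - \frac{186840}{197} = - \frac{772150185}{820111}$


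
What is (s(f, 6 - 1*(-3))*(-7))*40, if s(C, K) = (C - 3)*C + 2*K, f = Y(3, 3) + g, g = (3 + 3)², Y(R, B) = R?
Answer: -398160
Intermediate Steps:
g = 36 (g = 6² = 36)
f = 39 (f = 3 + 36 = 39)
s(C, K) = 2*K + C*(-3 + C) (s(C, K) = (-3 + C)*C + 2*K = C*(-3 + C) + 2*K = 2*K + C*(-3 + C))
(s(f, 6 - 1*(-3))*(-7))*40 = ((39² - 3*39 + 2*(6 - 1*(-3)))*(-7))*40 = ((1521 - 117 + 2*(6 + 3))*(-7))*40 = ((1521 - 117 + 2*9)*(-7))*40 = ((1521 - 117 + 18)*(-7))*40 = (1422*(-7))*40 = -9954*40 = -398160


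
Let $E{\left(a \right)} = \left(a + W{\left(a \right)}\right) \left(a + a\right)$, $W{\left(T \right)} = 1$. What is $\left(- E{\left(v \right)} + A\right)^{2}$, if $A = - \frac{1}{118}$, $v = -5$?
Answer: $\frac{22287841}{13924} \approx 1600.7$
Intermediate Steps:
$E{\left(a \right)} = 2 a \left(1 + a\right)$ ($E{\left(a \right)} = \left(a + 1\right) \left(a + a\right) = \left(1 + a\right) 2 a = 2 a \left(1 + a\right)$)
$A = - \frac{1}{118}$ ($A = \left(-1\right) \frac{1}{118} = - \frac{1}{118} \approx -0.0084746$)
$\left(- E{\left(v \right)} + A\right)^{2} = \left(- 2 \left(-5\right) \left(1 - 5\right) - \frac{1}{118}\right)^{2} = \left(- 2 \left(-5\right) \left(-4\right) - \frac{1}{118}\right)^{2} = \left(\left(-1\right) 40 - \frac{1}{118}\right)^{2} = \left(-40 - \frac{1}{118}\right)^{2} = \left(- \frac{4721}{118}\right)^{2} = \frac{22287841}{13924}$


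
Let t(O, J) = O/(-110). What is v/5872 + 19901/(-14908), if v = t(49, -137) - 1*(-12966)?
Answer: 2101874917/2407343840 ≈ 0.87311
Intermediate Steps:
t(O, J) = -O/110 (t(O, J) = O*(-1/110) = -O/110)
v = 1426211/110 (v = -1/110*49 - 1*(-12966) = -49/110 + 12966 = 1426211/110 ≈ 12966.)
v/5872 + 19901/(-14908) = (1426211/110)/5872 + 19901/(-14908) = (1426211/110)*(1/5872) + 19901*(-1/14908) = 1426211/645920 - 19901/14908 = 2101874917/2407343840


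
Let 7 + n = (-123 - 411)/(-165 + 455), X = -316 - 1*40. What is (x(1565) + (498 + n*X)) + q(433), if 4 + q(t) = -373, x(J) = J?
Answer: 700862/145 ≈ 4833.5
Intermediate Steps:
X = -356 (X = -316 - 40 = -356)
n = -1282/145 (n = -7 + (-123 - 411)/(-165 + 455) = -7 - 534/290 = -7 - 534*1/290 = -7 - 267/145 = -1282/145 ≈ -8.8414)
q(t) = -377 (q(t) = -4 - 373 = -377)
(x(1565) + (498 + n*X)) + q(433) = (1565 + (498 - 1282/145*(-356))) - 377 = (1565 + (498 + 456392/145)) - 377 = (1565 + 528602/145) - 377 = 755527/145 - 377 = 700862/145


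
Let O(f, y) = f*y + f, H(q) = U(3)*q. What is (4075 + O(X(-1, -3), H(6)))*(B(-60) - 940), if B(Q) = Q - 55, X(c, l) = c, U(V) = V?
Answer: -4279080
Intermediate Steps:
H(q) = 3*q
B(Q) = -55 + Q
O(f, y) = f + f*y
(4075 + O(X(-1, -3), H(6)))*(B(-60) - 940) = (4075 - (1 + 3*6))*((-55 - 60) - 940) = (4075 - (1 + 18))*(-115 - 940) = (4075 - 1*19)*(-1055) = (4075 - 19)*(-1055) = 4056*(-1055) = -4279080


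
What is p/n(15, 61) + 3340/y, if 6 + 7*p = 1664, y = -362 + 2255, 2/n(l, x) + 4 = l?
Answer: 17285647/13251 ≈ 1304.5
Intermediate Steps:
n(l, x) = 2/(-4 + l)
y = 1893
p = 1658/7 (p = -6/7 + (1/7)*1664 = -6/7 + 1664/7 = 1658/7 ≈ 236.86)
p/n(15, 61) + 3340/y = 1658/(7*((2/(-4 + 15)))) + 3340/1893 = 1658/(7*((2/11))) + 3340*(1/1893) = 1658/(7*((2*(1/11)))) + 3340/1893 = 1658/(7*(2/11)) + 3340/1893 = (1658/7)*(11/2) + 3340/1893 = 9119/7 + 3340/1893 = 17285647/13251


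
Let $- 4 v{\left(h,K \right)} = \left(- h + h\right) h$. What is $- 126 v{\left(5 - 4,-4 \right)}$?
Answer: $0$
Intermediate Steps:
$v{\left(h,K \right)} = 0$ ($v{\left(h,K \right)} = - \frac{\left(- h + h\right) h}{4} = - \frac{0 h}{4} = \left(- \frac{1}{4}\right) 0 = 0$)
$- 126 v{\left(5 - 4,-4 \right)} = \left(-126\right) 0 = 0$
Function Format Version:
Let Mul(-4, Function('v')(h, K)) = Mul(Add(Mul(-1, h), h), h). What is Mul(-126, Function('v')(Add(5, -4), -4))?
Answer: 0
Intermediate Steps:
Function('v')(h, K) = 0 (Function('v')(h, K) = Mul(Rational(-1, 4), Mul(Add(Mul(-1, h), h), h)) = Mul(Rational(-1, 4), Mul(0, h)) = Mul(Rational(-1, 4), 0) = 0)
Mul(-126, Function('v')(Add(5, -4), -4)) = Mul(-126, 0) = 0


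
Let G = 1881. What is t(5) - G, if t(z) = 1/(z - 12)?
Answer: -13168/7 ≈ -1881.1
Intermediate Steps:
t(z) = 1/(-12 + z)
t(5) - G = 1/(-12 + 5) - 1*1881 = 1/(-7) - 1881 = -⅐ - 1881 = -13168/7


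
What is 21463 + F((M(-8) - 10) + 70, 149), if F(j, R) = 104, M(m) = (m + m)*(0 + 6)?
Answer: 21567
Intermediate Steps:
M(m) = 12*m (M(m) = (2*m)*6 = 12*m)
21463 + F((M(-8) - 10) + 70, 149) = 21463 + 104 = 21567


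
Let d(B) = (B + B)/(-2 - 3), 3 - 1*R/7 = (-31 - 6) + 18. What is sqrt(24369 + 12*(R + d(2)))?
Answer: sqrt(655185)/5 ≈ 161.89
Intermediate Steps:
R = 154 (R = 21 - 7*((-31 - 6) + 18) = 21 - 7*(-37 + 18) = 21 - 7*(-19) = 21 + 133 = 154)
d(B) = -2*B/5 (d(B) = (2*B)/(-5) = (2*B)*(-1/5) = -2*B/5)
sqrt(24369 + 12*(R + d(2))) = sqrt(24369 + 12*(154 - 2/5*2)) = sqrt(24369 + 12*(154 - 4/5)) = sqrt(24369 + 12*(766/5)) = sqrt(24369 + 9192/5) = sqrt(131037/5) = sqrt(655185)/5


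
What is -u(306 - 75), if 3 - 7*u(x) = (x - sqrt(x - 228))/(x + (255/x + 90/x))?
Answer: -35919/125314 - 11*sqrt(3)/17902 ≈ -0.28770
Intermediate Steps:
u(x) = 3/7 - (x - sqrt(-228 + x))/(7*(x + 345/x)) (u(x) = 3/7 - (x - sqrt(x - 228))/(7*(x + (255/x + 90/x))) = 3/7 - (x - sqrt(-228 + x))/(7*(x + 345/x)))
-u(306 - 75) = -(1035 + 2*(306 - 75)**2 + (306 - 75)*sqrt(-228 + (306 - 75)))/(7*(345 + (306 - 75)**2)) = -(1035 + 2*231**2 + 231*sqrt(-228 + 231))/(7*(345 + 231**2)) = -(1035 + 2*53361 + 231*sqrt(3))/(7*(345 + 53361)) = -(1035 + 106722 + 231*sqrt(3))/(7*53706) = -(107757 + 231*sqrt(3))/(7*53706) = -(35919/125314 + 11*sqrt(3)/17902) = -35919/125314 - 11*sqrt(3)/17902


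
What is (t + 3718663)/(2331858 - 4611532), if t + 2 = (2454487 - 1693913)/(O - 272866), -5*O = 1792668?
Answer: -2934950384202/1799231564663 ≈ -1.6312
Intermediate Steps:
O = -1792668/5 (O = -⅕*1792668 = -1792668/5 ≈ -3.5853e+5)
t = -5058433/1578499 (t = -2 + (2454487 - 1693913)/(-1792668/5 - 272866) = -2 + 760574/(-3156998/5) = -2 + 760574*(-5/3156998) = -2 - 1901435/1578499 = -5058433/1578499 ≈ -3.2046)
(t + 3718663)/(2331858 - 4611532) = (-5058433/1578499 + 3718663)/(2331858 - 4611532) = (5869900768404/1578499)/(-2279674) = (5869900768404/1578499)*(-1/2279674) = -2934950384202/1799231564663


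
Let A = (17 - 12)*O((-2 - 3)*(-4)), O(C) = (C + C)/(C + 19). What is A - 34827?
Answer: -1358053/39 ≈ -34822.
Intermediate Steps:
O(C) = 2*C/(19 + C) (O(C) = (2*C)/(19 + C) = 2*C/(19 + C))
A = 200/39 (A = (17 - 12)*(2*((-2 - 3)*(-4))/(19 + (-2 - 3)*(-4))) = 5*(2*(-5*(-4))/(19 - 5*(-4))) = 5*(2*20/(19 + 20)) = 5*(2*20/39) = 5*(2*20*(1/39)) = 5*(40/39) = 200/39 ≈ 5.1282)
A - 34827 = 200/39 - 34827 = -1358053/39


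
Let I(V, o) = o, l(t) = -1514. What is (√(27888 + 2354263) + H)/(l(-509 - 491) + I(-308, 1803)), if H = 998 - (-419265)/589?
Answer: 1007087/170221 + √2382151/289 ≈ 11.257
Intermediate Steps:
H = 1007087/589 (H = 998 - (-419265)/589 = 998 - 385*(-1089/589) = 998 + 419265/589 = 1007087/589 ≈ 1709.8)
(√(27888 + 2354263) + H)/(l(-509 - 491) + I(-308, 1803)) = (√(27888 + 2354263) + 1007087/589)/(-1514 + 1803) = (√2382151 + 1007087/589)/289 = (1007087/589 + √2382151)*(1/289) = 1007087/170221 + √2382151/289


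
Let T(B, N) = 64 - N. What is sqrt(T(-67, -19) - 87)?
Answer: 2*I ≈ 2.0*I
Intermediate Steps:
sqrt(T(-67, -19) - 87) = sqrt((64 - 1*(-19)) - 87) = sqrt((64 + 19) - 87) = sqrt(83 - 87) = sqrt(-4) = 2*I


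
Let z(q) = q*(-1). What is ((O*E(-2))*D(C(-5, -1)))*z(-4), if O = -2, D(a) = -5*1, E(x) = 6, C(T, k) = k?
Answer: 240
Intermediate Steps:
D(a) = -5
z(q) = -q
((O*E(-2))*D(C(-5, -1)))*z(-4) = (-2*6*(-5))*(-1*(-4)) = -12*(-5)*4 = 60*4 = 240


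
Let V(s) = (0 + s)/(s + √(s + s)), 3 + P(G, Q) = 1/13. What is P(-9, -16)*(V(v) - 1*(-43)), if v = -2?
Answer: -1653/13 - 19*I/13 ≈ -127.15 - 1.4615*I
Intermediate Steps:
P(G, Q) = -38/13 (P(G, Q) = -3 + 1/13 = -38/13)
V(s) = s/(s + √2*√s) (V(s) = s/(s + √(2*s)) = s/(s + √2*√s))
P(-9, -16)*(V(v) - 1*(-43)) = -38*(-2/(-2 + √2*√(-2)) - 1*(-43))/13 = -38*(-2/(-2 + √2*(I*√2)) + 43)/13 = -38*(-2*(-2 - 2*I)/8 + 43)/13 = -38*(-(-2 - 2*I)/4 + 43)/13 = -38*(43 - (-2 - 2*I)/4)/13 = -1634/13 + 19*(-2 - 2*I)/26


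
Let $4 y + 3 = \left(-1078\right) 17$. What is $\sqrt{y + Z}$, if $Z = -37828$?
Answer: $\frac{3 i \sqrt{18849}}{2} \approx 205.94 i$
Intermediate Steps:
$y = - \frac{18329}{4}$ ($y = - \frac{3}{4} + \frac{\left(-1078\right) 17}{4} = - \frac{3}{4} + \frac{1}{4} \left(-18326\right) = - \frac{3}{4} - \frac{9163}{2} = - \frac{18329}{4} \approx -4582.3$)
$\sqrt{y + Z} = \sqrt{- \frac{18329}{4} - 37828} = \sqrt{- \frac{169641}{4}} = \frac{3 i \sqrt{18849}}{2}$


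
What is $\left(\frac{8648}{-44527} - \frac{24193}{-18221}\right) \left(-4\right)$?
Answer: $- \frac{525523716}{115903781} \approx -4.5341$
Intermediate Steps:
$\left(\frac{8648}{-44527} - \frac{24193}{-18221}\right) \left(-4\right) = \left(8648 \left(- \frac{1}{44527}\right) - - \frac{24193}{18221}\right) \left(-4\right) = \left(- \frac{8648}{44527} + \frac{24193}{18221}\right) \left(-4\right) = \frac{131380929}{115903781} \left(-4\right) = - \frac{525523716}{115903781}$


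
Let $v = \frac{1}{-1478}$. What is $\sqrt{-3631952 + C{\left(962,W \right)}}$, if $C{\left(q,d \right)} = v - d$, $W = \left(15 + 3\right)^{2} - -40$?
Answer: $\frac{i \sqrt{7934736186422}}{1478} \approx 1905.9 i$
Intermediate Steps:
$v = - \frac{1}{1478} \approx -0.00067659$
$W = 364$ ($W = 18^{2} + 40 = 324 + 40 = 364$)
$C{\left(q,d \right)} = - \frac{1}{1478} - d$
$\sqrt{-3631952 + C{\left(962,W \right)}} = \sqrt{-3631952 - \frac{537993}{1478}} = \sqrt{- \frac{5368563049}{1478}} = \frac{i \sqrt{7934736186422}}{1478}$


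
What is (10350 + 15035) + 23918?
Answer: 49303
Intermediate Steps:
(10350 + 15035) + 23918 = 25385 + 23918 = 49303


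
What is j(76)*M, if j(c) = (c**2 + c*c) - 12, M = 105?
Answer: 1211700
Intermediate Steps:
j(c) = -12 + 2*c**2 (j(c) = (c**2 + c**2) - 12 = 2*c**2 - 12 = -12 + 2*c**2)
j(76)*M = (-12 + 2*76**2)*105 = (-12 + 2*5776)*105 = (-12 + 11552)*105 = 11540*105 = 1211700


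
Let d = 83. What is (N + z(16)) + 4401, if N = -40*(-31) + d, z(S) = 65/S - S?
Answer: 91393/16 ≈ 5712.1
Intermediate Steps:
z(S) = -S + 65/S
N = 1323 (N = -40*(-31) + 83 = 1240 + 83 = 1323)
(N + z(16)) + 4401 = (1323 + (-1*16 + 65/16)) + 4401 = (1323 + (-16 + 65*(1/16))) + 4401 = (1323 + (-16 + 65/16)) + 4401 = (1323 - 191/16) + 4401 = 20977/16 + 4401 = 91393/16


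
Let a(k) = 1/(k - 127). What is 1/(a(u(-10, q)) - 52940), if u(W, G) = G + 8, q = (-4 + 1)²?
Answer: -110/5823401 ≈ -1.8889e-5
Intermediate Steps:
q = 9 (q = (-3)² = 9)
u(W, G) = 8 + G
a(k) = 1/(-127 + k)
1/(a(u(-10, q)) - 52940) = 1/(1/(-127 + (8 + 9)) - 52940) = 1/(1/(-127 + 17) - 52940) = 1/(1/(-110) - 52940) = 1/(-1/110 - 52940) = 1/(-5823401/110) = -110/5823401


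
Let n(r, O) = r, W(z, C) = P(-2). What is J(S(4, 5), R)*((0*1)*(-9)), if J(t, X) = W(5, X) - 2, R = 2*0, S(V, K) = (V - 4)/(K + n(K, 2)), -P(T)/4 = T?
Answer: 0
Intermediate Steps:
P(T) = -4*T
W(z, C) = 8 (W(z, C) = -4*(-2) = 8)
S(V, K) = (-4 + V)/(2*K) (S(V, K) = (V - 4)/(K + K) = (-4 + V)/((2*K)) = (-4 + V)*(1/(2*K)) = (-4 + V)/(2*K))
R = 0
J(t, X) = 6 (J(t, X) = 8 - 2 = 6)
J(S(4, 5), R)*((0*1)*(-9)) = 6*((0*1)*(-9)) = 6*(0*(-9)) = 6*0 = 0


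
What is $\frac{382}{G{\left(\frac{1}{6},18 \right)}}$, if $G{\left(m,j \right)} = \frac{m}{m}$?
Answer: $382$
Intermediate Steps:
$G{\left(m,j \right)} = 1$
$\frac{382}{G{\left(\frac{1}{6},18 \right)}} = \frac{382}{1} = 382 \cdot 1 = 382$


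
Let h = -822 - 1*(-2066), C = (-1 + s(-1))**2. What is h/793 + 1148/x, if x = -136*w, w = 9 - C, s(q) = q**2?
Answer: 153073/242658 ≈ 0.63082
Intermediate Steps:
C = 0 (C = (-1 + (-1)**2)**2 = (-1 + 1)**2 = 0**2 = 0)
w = 9 (w = 9 - 1*0 = 9 + 0 = 9)
x = -1224 (x = -136*9 = -1224)
h = 1244 (h = -822 + 2066 = 1244)
h/793 + 1148/x = 1244/793 + 1148/(-1224) = 1244*(1/793) + 1148*(-1/1224) = 1244/793 - 287/306 = 153073/242658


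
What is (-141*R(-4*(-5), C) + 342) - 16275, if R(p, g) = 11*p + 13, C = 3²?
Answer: -48786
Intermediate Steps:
C = 9
R(p, g) = 13 + 11*p
(-141*R(-4*(-5), C) + 342) - 16275 = (-141*(13 + 11*(-4*(-5))) + 342) - 16275 = (-141*(13 + 11*20) + 342) - 16275 = (-141*(13 + 220) + 342) - 16275 = (-141*233 + 342) - 16275 = (-32853 + 342) - 16275 = -32511 - 16275 = -48786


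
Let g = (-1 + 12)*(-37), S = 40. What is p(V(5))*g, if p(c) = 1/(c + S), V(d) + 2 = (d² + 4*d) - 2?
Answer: -407/81 ≈ -5.0247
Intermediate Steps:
V(d) = -4 + d² + 4*d (V(d) = -2 + ((d² + 4*d) - 2) = -2 + (-2 + d² + 4*d) = -4 + d² + 4*d)
p(c) = 1/(40 + c) (p(c) = 1/(c + 40) = 1/(40 + c))
g = -407 (g = 11*(-37) = -407)
p(V(5))*g = -407/(40 + (-4 + 5² + 4*5)) = -407/(40 + (-4 + 25 + 20)) = -407/(40 + 41) = -407/81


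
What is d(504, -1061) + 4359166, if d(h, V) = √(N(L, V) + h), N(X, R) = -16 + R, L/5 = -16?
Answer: 4359166 + I*√573 ≈ 4.3592e+6 + 23.937*I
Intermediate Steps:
L = -80 (L = 5*(-16) = -80)
d(h, V) = √(-16 + V + h) (d(h, V) = √((-16 + V) + h) = √(-16 + V + h))
d(504, -1061) + 4359166 = √(-16 - 1061 + 504) + 4359166 = √(-573) + 4359166 = I*√573 + 4359166 = 4359166 + I*√573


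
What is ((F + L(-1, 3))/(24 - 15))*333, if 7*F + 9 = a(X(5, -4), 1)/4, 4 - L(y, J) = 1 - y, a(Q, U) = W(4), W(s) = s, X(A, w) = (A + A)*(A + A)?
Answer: 222/7 ≈ 31.714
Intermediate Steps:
X(A, w) = 4*A² (X(A, w) = (2*A)*(2*A) = 4*A²)
a(Q, U) = 4
L(y, J) = 3 + y (L(y, J) = 4 - (1 - y) = 4 + (-1 + y) = 3 + y)
F = -8/7 (F = -9/7 + (4/4)/7 = -9/7 + (4*(¼))/7 = -9/7 + (⅐)*1 = -9/7 + ⅐ = -8/7 ≈ -1.1429)
((F + L(-1, 3))/(24 - 15))*333 = ((-8/7 + (3 - 1))/(24 - 15))*333 = ((-8/7 + 2)/9)*333 = ((6/7)*(⅑))*333 = (2/21)*333 = 222/7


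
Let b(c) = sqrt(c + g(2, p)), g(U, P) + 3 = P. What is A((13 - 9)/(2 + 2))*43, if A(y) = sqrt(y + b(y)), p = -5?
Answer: 43*sqrt(1 + I*sqrt(7)) ≈ 59.493 + 41.114*I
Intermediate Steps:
g(U, P) = -3 + P
b(c) = sqrt(-8 + c) (b(c) = sqrt(c + (-3 - 5)) = sqrt(c - 8) = sqrt(-8 + c))
A(y) = sqrt(y + sqrt(-8 + y))
A((13 - 9)/(2 + 2))*43 = sqrt((13 - 9)/(2 + 2) + sqrt(-8 + (13 - 9)/(2 + 2)))*43 = sqrt(4/4 + sqrt(-8 + 4/4))*43 = sqrt(4*(1/4) + sqrt(-8 + 4*(1/4)))*43 = sqrt(1 + sqrt(-8 + 1))*43 = sqrt(1 + sqrt(-7))*43 = sqrt(1 + I*sqrt(7))*43 = 43*sqrt(1 + I*sqrt(7))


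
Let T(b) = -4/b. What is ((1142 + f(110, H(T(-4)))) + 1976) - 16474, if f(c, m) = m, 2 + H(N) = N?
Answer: -13357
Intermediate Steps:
H(N) = -2 + N
((1142 + f(110, H(T(-4)))) + 1976) - 16474 = ((1142 + (-2 - 4/(-4))) + 1976) - 16474 = ((1142 + (-2 - 4*(-¼))) + 1976) - 16474 = ((1142 + (-2 + 1)) + 1976) - 16474 = ((1142 - 1) + 1976) - 16474 = (1141 + 1976) - 16474 = 3117 - 16474 = -13357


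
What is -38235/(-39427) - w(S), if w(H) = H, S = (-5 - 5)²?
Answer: -3904465/39427 ≈ -99.030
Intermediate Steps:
S = 100 (S = (-10)² = 100)
-38235/(-39427) - w(S) = -38235/(-39427) - 1*100 = -38235*(-1/39427) - 100 = 38235/39427 - 100 = -3904465/39427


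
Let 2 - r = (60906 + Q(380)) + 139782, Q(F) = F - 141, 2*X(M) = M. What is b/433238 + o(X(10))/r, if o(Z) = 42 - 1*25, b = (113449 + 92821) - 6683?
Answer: 2110244891/4581491850 ≈ 0.46060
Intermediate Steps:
b = 199587 (b = 206270 - 6683 = 199587)
X(M) = M/2
o(Z) = 17 (o(Z) = 42 - 25 = 17)
Q(F) = -141 + F
r = -200925 (r = 2 - ((60906 + (-141 + 380)) + 139782) = 2 - ((60906 + 239) + 139782) = 2 - (61145 + 139782) = 2 - 1*200927 = 2 - 200927 = -200925)
b/433238 + o(X(10))/r = 199587/433238 + 17/(-200925) = 199587*(1/433238) + 17*(-1/200925) = 199587/433238 - 17/200925 = 2110244891/4581491850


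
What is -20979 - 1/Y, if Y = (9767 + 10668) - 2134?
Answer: -383936680/18301 ≈ -20979.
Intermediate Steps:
Y = 18301 (Y = 20435 - 2134 = 18301)
-20979 - 1/Y = -20979 - 1/18301 = -383936680/18301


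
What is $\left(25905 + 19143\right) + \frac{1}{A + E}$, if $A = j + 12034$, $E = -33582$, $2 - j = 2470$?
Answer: $\frac{1081872767}{24016} \approx 45048.0$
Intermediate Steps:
$j = -2468$ ($j = 2 - 2470 = -2468$)
$A = 9566$ ($A = -2468 + 12034 = 9566$)
$\left(25905 + 19143\right) + \frac{1}{A + E} = \left(25905 + 19143\right) + \frac{1}{9566 - 33582} = 45048 + \frac{1}{-24016} = 45048 - \frac{1}{24016} = \frac{1081872767}{24016}$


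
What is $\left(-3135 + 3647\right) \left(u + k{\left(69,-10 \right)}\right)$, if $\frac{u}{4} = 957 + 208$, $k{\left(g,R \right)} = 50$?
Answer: $2411520$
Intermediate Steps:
$u = 4660$ ($u = 4 \left(957 + 208\right) = 4 \cdot 1165 = 4660$)
$\left(-3135 + 3647\right) \left(u + k{\left(69,-10 \right)}\right) = \left(-3135 + 3647\right) \left(4660 + 50\right) = 512 \cdot 4710 = 2411520$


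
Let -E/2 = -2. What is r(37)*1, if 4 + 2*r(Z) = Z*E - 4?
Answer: 70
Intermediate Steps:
E = 4 (E = -2*(-2) = 4)
r(Z) = -4 + 2*Z (r(Z) = -2 + (Z*4 - 4)/2 = -2 + (4*Z - 4)/2 = -2 + (-4 + 4*Z)/2 = -2 + (-2 + 2*Z) = -4 + 2*Z)
r(37)*1 = (-4 + 2*37)*1 = (-4 + 74)*1 = 70*1 = 70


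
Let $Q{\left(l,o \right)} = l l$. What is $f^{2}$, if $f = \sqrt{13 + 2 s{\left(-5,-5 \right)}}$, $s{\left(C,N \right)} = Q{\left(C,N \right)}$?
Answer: $63$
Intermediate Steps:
$Q{\left(l,o \right)} = l^{2}$
$s{\left(C,N \right)} = C^{2}$
$f = 3 \sqrt{7}$ ($f = \sqrt{13 + 2 \left(-5\right)^{2}} = \sqrt{13 + 2 \cdot 25} = \sqrt{13 + 50} = \sqrt{63} = 3 \sqrt{7} \approx 7.9373$)
$f^{2} = \left(3 \sqrt{7}\right)^{2} = 63$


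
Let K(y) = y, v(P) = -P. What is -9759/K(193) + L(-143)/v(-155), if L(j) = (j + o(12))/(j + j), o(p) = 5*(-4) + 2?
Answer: -432585397/8555690 ≈ -50.561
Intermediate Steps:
o(p) = -18 (o(p) = -20 + 2 = -18)
L(j) = (-18 + j)/(2*j) (L(j) = (j - 18)/(j + j) = (-18 + j)/((2*j)) = (-18 + j)*(1/(2*j)) = (-18 + j)/(2*j))
-9759/K(193) + L(-143)/v(-155) = -9759/193 + ((½)*(-18 - 143)/(-143))/((-1*(-155))) = -9759*1/193 + ((½)*(-1/143)*(-161))/155 = -9759/193 + (161/286)*(1/155) = -9759/193 + 161/44330 = -432585397/8555690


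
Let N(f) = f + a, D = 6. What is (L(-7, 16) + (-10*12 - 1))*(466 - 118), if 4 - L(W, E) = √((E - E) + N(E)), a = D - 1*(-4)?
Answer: -40716 - 348*√26 ≈ -42490.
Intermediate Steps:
a = 10 (a = 6 - 1*(-4) = 6 + 4 = 10)
N(f) = 10 + f (N(f) = f + 10 = 10 + f)
L(W, E) = 4 - √(10 + E) (L(W, E) = 4 - √((E - E) + (10 + E)) = 4 - √(0 + (10 + E)) = 4 - √(10 + E))
(L(-7, 16) + (-10*12 - 1))*(466 - 118) = ((4 - √(10 + 16)) + (-10*12 - 1))*(466 - 118) = ((4 - √26) + (-120 - 1))*348 = ((4 - √26) - 121)*348 = (-117 - √26)*348 = -40716 - 348*√26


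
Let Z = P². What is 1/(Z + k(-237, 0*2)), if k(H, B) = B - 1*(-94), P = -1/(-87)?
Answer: 7569/711487 ≈ 0.010638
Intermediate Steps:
P = 1/87 (P = -1*(-1/87) = 1/87 ≈ 0.011494)
k(H, B) = 94 + B (k(H, B) = B + 94 = 94 + B)
Z = 1/7569 (Z = (1/87)² = 1/7569 ≈ 0.00013212)
1/(Z + k(-237, 0*2)) = 1/(1/7569 + (94 + 0*2)) = 1/(1/7569 + (94 + 0)) = 1/(1/7569 + 94) = 1/(711487/7569) = 7569/711487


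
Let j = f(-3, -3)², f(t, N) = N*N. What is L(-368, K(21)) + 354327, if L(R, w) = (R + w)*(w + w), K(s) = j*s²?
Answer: 2526043353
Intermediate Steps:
f(t, N) = N²
j = 81 (j = ((-3)²)² = 9² = 81)
K(s) = 81*s²
L(R, w) = 2*w*(R + w) (L(R, w) = (R + w)*(2*w) = 2*w*(R + w))
L(-368, K(21)) + 354327 = 2*(81*21²)*(-368 + 81*21²) + 354327 = 2*(81*441)*(-368 + 81*441) + 354327 = 2*35721*(-368 + 35721) + 354327 = 2*35721*35353 + 354327 = 2525689026 + 354327 = 2526043353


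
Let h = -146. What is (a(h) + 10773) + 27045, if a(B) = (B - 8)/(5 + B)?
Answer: 5332492/141 ≈ 37819.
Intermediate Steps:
a(B) = (-8 + B)/(5 + B)
(a(h) + 10773) + 27045 = ((-8 - 146)/(5 - 146) + 10773) + 27045 = (-154/(-141) + 10773) + 27045 = (-1/141*(-154) + 10773) + 27045 = (154/141 + 10773) + 27045 = 1519147/141 + 27045 = 5332492/141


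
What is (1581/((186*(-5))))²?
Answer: 289/100 ≈ 2.8900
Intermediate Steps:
(1581/((186*(-5))))² = (1581/(-930))² = (1581*(-1/930))² = (-17/10)² = 289/100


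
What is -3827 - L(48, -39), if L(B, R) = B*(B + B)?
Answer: -8435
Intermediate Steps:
L(B, R) = 2*B**2 (L(B, R) = B*(2*B) = 2*B**2)
-3827 - L(48, -39) = -3827 - 2*48**2 = -3827 - 2*2304 = -3827 - 1*4608 = -3827 - 4608 = -8435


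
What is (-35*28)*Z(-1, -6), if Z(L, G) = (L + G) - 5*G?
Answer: -22540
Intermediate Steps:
Z(L, G) = L - 4*G (Z(L, G) = (G + L) - 5*G = L - 4*G)
(-35*28)*Z(-1, -6) = (-35*28)*(-1 - 4*(-6)) = -980*(-1 + 24) = -980*23 = -22540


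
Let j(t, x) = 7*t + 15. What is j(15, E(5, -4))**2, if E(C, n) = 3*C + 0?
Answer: 14400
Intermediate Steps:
E(C, n) = 3*C
j(t, x) = 15 + 7*t
j(15, E(5, -4))**2 = (15 + 7*15)**2 = (15 + 105)**2 = 120**2 = 14400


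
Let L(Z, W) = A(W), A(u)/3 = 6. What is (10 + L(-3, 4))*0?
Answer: 0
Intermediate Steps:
A(u) = 18 (A(u) = 3*6 = 18)
L(Z, W) = 18
(10 + L(-3, 4))*0 = (10 + 18)*0 = 28*0 = 0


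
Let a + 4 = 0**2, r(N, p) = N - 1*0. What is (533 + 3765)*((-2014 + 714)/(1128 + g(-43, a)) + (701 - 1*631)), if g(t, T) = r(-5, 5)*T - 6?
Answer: 168997360/571 ≈ 2.9597e+5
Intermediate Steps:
r(N, p) = N (r(N, p) = N + 0 = N)
a = -4 (a = -4 + 0**2 = -4 + 0 = -4)
g(t, T) = -6 - 5*T (g(t, T) = -5*T - 6 = -6 - 5*T)
(533 + 3765)*((-2014 + 714)/(1128 + g(-43, a)) + (701 - 1*631)) = (533 + 3765)*((-2014 + 714)/(1128 + (-6 - 5*(-4))) + (701 - 1*631)) = 4298*(-1300/(1128 + (-6 + 20)) + (701 - 631)) = 4298*(-1300/(1128 + 14) + 70) = 4298*(-1300/1142 + 70) = 4298*(-1300*1/1142 + 70) = 4298*(-650/571 + 70) = 4298*(39320/571) = 168997360/571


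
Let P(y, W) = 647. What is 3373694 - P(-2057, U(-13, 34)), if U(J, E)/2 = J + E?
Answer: 3373047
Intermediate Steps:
U(J, E) = 2*E + 2*J (U(J, E) = 2*(J + E) = 2*(E + J) = 2*E + 2*J)
3373694 - P(-2057, U(-13, 34)) = 3373694 - 1*647 = 3373694 - 647 = 3373047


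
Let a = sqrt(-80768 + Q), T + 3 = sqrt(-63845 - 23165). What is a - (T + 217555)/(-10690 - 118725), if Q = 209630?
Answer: 217552/129415 + 3*sqrt(14318) + I*sqrt(87010)/129415 ≈ 360.65 + 0.0022793*I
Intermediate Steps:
T = -3 + I*sqrt(87010) (T = -3 + sqrt(-63845 - 23165) = -3 + sqrt(-87010) = -3 + I*sqrt(87010) ≈ -3.0 + 294.97*I)
a = 3*sqrt(14318) (a = sqrt(-80768 + 209630) = sqrt(128862) = 3*sqrt(14318) ≈ 358.97)
a - (T + 217555)/(-10690 - 118725) = 3*sqrt(14318) - ((-3 + I*sqrt(87010)) + 217555)/(-10690 - 118725) = 3*sqrt(14318) - (217552 + I*sqrt(87010))/(-129415) = 3*sqrt(14318) - (217552 + I*sqrt(87010))*(-1)/129415 = 3*sqrt(14318) - (-217552/129415 - I*sqrt(87010)/129415) = 3*sqrt(14318) + (217552/129415 + I*sqrt(87010)/129415) = 217552/129415 + 3*sqrt(14318) + I*sqrt(87010)/129415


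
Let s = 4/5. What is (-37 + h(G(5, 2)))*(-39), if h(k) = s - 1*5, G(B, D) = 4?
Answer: 8034/5 ≈ 1606.8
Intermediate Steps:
s = ⅘ (s = 4*(⅕) = ⅘ ≈ 0.80000)
h(k) = -21/5 (h(k) = ⅘ - 1*5 = ⅘ - 5 = -21/5)
(-37 + h(G(5, 2)))*(-39) = (-37 - 21/5)*(-39) = -206/5*(-39) = 8034/5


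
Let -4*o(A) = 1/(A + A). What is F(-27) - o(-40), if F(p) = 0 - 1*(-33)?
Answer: 10559/320 ≈ 32.997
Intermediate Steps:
o(A) = -1/(8*A) (o(A) = -1/(4*(A + A)) = -1/(2*A)/4 = -1/(8*A))
F(p) = 33 (F(p) = 0 + 33 = 33)
F(-27) - o(-40) = 33 - (-1)/(8*(-40)) = 33 - (-1)*(-1)/(8*40) = 33 - 1*1/320 = 33 - 1/320 = 10559/320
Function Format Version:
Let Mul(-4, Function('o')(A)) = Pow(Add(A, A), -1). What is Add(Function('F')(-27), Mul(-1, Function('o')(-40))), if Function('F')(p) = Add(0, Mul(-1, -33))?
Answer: Rational(10559, 320) ≈ 32.997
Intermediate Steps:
Function('o')(A) = Mul(Rational(-1, 8), Pow(A, -1)) (Function('o')(A) = Mul(Rational(-1, 4), Pow(Add(A, A), -1)) = Mul(Rational(-1, 4), Pow(Mul(2, A), -1)) = Mul(Rational(-1, 4), Mul(Rational(1, 2), Pow(A, -1))) = Mul(Rational(-1, 8), Pow(A, -1)))
Function('F')(p) = 33 (Function('F')(p) = Add(0, 33) = 33)
Add(Function('F')(-27), Mul(-1, Function('o')(-40))) = Add(33, Mul(-1, Mul(Rational(-1, 8), Pow(-40, -1)))) = Add(33, Mul(-1, Mul(Rational(-1, 8), Rational(-1, 40)))) = Add(33, Mul(-1, Rational(1, 320))) = Add(33, Rational(-1, 320)) = Rational(10559, 320)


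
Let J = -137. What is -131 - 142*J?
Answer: 19323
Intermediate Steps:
-131 - 142*J = -131 - 142*(-137) = -131 + 19454 = 19323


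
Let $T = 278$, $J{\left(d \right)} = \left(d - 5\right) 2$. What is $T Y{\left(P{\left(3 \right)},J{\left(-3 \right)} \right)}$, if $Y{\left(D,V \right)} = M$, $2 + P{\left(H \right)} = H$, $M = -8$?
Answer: $-2224$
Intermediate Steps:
$P{\left(H \right)} = -2 + H$
$J{\left(d \right)} = -10 + 2 d$ ($J{\left(d \right)} = \left(-5 + d\right) 2 = -10 + 2 d$)
$Y{\left(D,V \right)} = -8$
$T Y{\left(P{\left(3 \right)},J{\left(-3 \right)} \right)} = 278 \left(-8\right) = -2224$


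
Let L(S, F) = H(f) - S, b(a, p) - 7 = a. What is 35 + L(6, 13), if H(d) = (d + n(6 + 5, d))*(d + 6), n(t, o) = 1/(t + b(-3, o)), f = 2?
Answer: 683/15 ≈ 45.533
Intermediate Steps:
b(a, p) = 7 + a
n(t, o) = 1/(4 + t) (n(t, o) = 1/(t + (7 - 3)) = 1/(t + 4) = 1/(4 + t))
H(d) = (6 + d)*(1/15 + d) (H(d) = (d + 1/(4 + (6 + 5)))*(d + 6) = (d + 1/(4 + 11))*(6 + d) = (d + 1/15)*(6 + d) = (1/15 + d)*(6 + d) = (6 + d)*(1/15 + d))
L(S, F) = 248/15 - S (L(S, F) = (⅖ + 2² + (91/15)*2) - S = (⅖ + 4 + 182/15) - S = 248/15 - S)
35 + L(6, 13) = 35 + (248/15 - 1*6) = 35 + (248/15 - 6) = 35 + 158/15 = 683/15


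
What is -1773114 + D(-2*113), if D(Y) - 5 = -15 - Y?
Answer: -1772898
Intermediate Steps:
D(Y) = -10 - Y (D(Y) = 5 + (-15 - Y) = -10 - Y)
-1773114 + D(-2*113) = -1773114 + (-10 - (-2)*113) = -1773114 + (-10 - 1*(-226)) = -1773114 + (-10 + 226) = -1773114 + 216 = -1772898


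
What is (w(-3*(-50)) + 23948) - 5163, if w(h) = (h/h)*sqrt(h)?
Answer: 18785 + 5*sqrt(6) ≈ 18797.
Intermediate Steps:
w(h) = sqrt(h) (w(h) = 1*sqrt(h) = sqrt(h))
(w(-3*(-50)) + 23948) - 5163 = (sqrt(-3*(-50)) + 23948) - 5163 = (sqrt(150) + 23948) - 5163 = (5*sqrt(6) + 23948) - 5163 = (23948 + 5*sqrt(6)) - 5163 = 18785 + 5*sqrt(6)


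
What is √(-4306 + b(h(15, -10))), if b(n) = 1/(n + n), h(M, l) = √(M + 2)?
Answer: √(-4977736 + 34*√17)/34 ≈ 65.619*I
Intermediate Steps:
h(M, l) = √(2 + M)
b(n) = 1/(2*n)
√(-4306 + b(h(15, -10))) = √(-4306 + 1/(2*(√(2 + 15)))) = √(-4306 + 1/(2*(√17))) = √(-4306 + (√17/17)/2) = √(-4306 + √17/34)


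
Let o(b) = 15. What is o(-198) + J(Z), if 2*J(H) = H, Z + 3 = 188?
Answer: 215/2 ≈ 107.50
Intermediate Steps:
Z = 185 (Z = -3 + 188 = 185)
J(H) = H/2
o(-198) + J(Z) = 15 + (½)*185 = 15 + 185/2 = 215/2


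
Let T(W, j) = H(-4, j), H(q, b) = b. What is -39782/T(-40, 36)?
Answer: -19891/18 ≈ -1105.1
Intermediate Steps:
T(W, j) = j
-39782/T(-40, 36) = -39782/36 = -39782*1/36 = -19891/18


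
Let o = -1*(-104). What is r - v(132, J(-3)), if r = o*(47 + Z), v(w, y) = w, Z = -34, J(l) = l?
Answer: 1220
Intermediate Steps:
o = 104
r = 1352 (r = 104*(47 - 34) = 104*13 = 1352)
r - v(132, J(-3)) = 1352 - 1*132 = 1352 - 132 = 1220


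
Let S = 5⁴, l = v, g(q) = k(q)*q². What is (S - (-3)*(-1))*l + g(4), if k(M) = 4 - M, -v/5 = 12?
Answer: -37320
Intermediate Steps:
v = -60 (v = -5*12 = -60)
g(q) = q²*(4 - q) (g(q) = (4 - q)*q² = q²*(4 - q))
l = -60
S = 625
(S - (-3)*(-1))*l + g(4) = (625 - (-3)*(-1))*(-60) + 4²*(4 - 1*4) = (625 - 1*3)*(-60) + 16*(4 - 4) = (625 - 3)*(-60) + 16*0 = 622*(-60) + 0 = -37320 + 0 = -37320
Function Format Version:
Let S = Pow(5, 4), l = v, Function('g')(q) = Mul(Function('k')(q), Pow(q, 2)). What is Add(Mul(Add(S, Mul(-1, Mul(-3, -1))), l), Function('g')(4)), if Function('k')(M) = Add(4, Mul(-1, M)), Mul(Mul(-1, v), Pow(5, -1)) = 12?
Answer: -37320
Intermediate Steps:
v = -60 (v = Mul(-5, 12) = -60)
Function('g')(q) = Mul(Pow(q, 2), Add(4, Mul(-1, q))) (Function('g')(q) = Mul(Add(4, Mul(-1, q)), Pow(q, 2)) = Mul(Pow(q, 2), Add(4, Mul(-1, q))))
l = -60
S = 625
Add(Mul(Add(S, Mul(-1, Mul(-3, -1))), l), Function('g')(4)) = Add(Mul(Add(625, Mul(-1, Mul(-3, -1))), -60), Mul(Pow(4, 2), Add(4, Mul(-1, 4)))) = Add(Mul(Add(625, Mul(-1, 3)), -60), Mul(16, Add(4, -4))) = Add(Mul(Add(625, -3), -60), Mul(16, 0)) = Add(Mul(622, -60), 0) = Add(-37320, 0) = -37320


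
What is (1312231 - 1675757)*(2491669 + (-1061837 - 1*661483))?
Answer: -279314838574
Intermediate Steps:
(1312231 - 1675757)*(2491669 + (-1061837 - 1*661483)) = -363526*(2491669 + (-1061837 - 661483)) = -363526*(2491669 - 1723320) = -363526*768349 = -279314838574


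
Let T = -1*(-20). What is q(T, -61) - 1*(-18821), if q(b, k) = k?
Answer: 18760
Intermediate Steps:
T = 20
q(T, -61) - 1*(-18821) = -61 - 1*(-18821) = -61 + 18821 = 18760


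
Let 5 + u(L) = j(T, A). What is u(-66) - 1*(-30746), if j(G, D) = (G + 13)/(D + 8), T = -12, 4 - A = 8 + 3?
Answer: 30742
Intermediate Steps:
A = -7 (A = 4 - (8 + 3) = 4 - 1*11 = 4 - 11 = -7)
j(G, D) = (13 + G)/(8 + D)
u(L) = -4 (u(L) = -5 + (13 - 12)/(8 - 7) = -5 + 1/1 = -5 + 1*1 = -5 + 1 = -4)
u(-66) - 1*(-30746) = -4 - 1*(-30746) = -4 + 30746 = 30742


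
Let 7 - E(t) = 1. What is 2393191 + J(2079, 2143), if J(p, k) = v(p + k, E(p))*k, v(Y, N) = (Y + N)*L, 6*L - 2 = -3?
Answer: 2649271/3 ≈ 8.8309e+5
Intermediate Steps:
L = -1/6 (L = 1/3 + (1/6)*(-3) = 1/3 - 1/2 = -1/6 ≈ -0.16667)
E(t) = 6 (E(t) = 7 - 1*1 = 7 - 1 = 6)
v(Y, N) = -N/6 - Y/6 (v(Y, N) = (Y + N)*(-1/6) = (N + Y)*(-1/6) = -N/6 - Y/6)
J(p, k) = k*(-1 - k/6 - p/6) (J(p, k) = (-1/6*6 - (p + k)/6)*k = (-1 - (k + p)/6)*k = (-1 + (-k/6 - p/6))*k = (-1 - k/6 - p/6)*k = k*(-1 - k/6 - p/6))
2393191 + J(2079, 2143) = 2393191 + (1/6)*2143*(-6 - 1*2143 - 1*2079) = 2393191 + (1/6)*2143*(-6 - 2143 - 2079) = 2393191 + (1/6)*2143*(-4228) = 2393191 - 4530302/3 = 2649271/3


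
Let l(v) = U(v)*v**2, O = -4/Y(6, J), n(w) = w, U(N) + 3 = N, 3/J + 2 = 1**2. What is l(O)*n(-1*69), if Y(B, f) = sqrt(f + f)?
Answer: -552 + 368*I*sqrt(6)/3 ≈ -552.0 + 300.47*I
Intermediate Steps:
J = -3 (J = 3/(-2 + 1**2) = 3/(-2 + 1) = 3/(-1) = 3*(-1) = -3)
U(N) = -3 + N
Y(B, f) = sqrt(2)*sqrt(f) (Y(B, f) = sqrt(2*f) = sqrt(2)*sqrt(f))
O = 2*I*sqrt(6)/3 (O = -4*(-I*sqrt(6)/6) = -(-2)*I*sqrt(6)/3 = 2*I*sqrt(6)/3 ≈ 1.633*I)
l(v) = v**2*(-3 + v) (l(v) = (-3 + v)*v**2 = v**2*(-3 + v))
l(O)*n(-1*69) = ((2*I*sqrt(6)/3)**2*(-3 + 2*I*sqrt(6)/3))*(-1*69) = -8*(-3 + 2*I*sqrt(6)/3)/3*(-69) = (8 - 16*I*sqrt(6)/9)*(-69) = -552 + 368*I*sqrt(6)/3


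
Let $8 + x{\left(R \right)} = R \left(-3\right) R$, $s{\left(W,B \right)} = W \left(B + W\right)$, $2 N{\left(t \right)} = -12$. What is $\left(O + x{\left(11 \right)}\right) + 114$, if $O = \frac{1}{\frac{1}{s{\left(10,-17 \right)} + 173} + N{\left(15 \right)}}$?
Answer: $- \frac{158672}{617} \approx -257.17$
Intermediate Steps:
$N{\left(t \right)} = -6$ ($N{\left(t \right)} = \frac{1}{2} \left(-12\right) = -6$)
$x{\left(R \right)} = -8 - 3 R^{2}$ ($x{\left(R \right)} = -8 + R \left(-3\right) R = -8 + - 3 R R = -8 - 3 R^{2}$)
$O = - \frac{103}{617}$ ($O = \frac{1}{\frac{1}{10 \left(-17 + 10\right) + 173} - 6} = \frac{1}{\frac{1}{10 \left(-7\right) + 173} - 6} = \frac{1}{\frac{1}{-70 + 173} - 6} = \frac{1}{\frac{1}{103} - 6} = \frac{1}{- \frac{617}{103}} = - \frac{103}{617} \approx -0.16694$)
$\left(O + x{\left(11 \right)}\right) + 114 = \left(- \frac{103}{617} - \left(8 + 3 \cdot 11^{2}\right)\right) + 114 = \left(- \frac{103}{617} - 371\right) + 114 = - \frac{229010}{617} + 114 = - \frac{158672}{617}$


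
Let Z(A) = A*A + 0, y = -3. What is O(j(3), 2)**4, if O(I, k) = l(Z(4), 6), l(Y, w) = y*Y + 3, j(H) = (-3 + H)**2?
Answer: 4100625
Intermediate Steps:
Z(A) = A**2 (Z(A) = A**2 + 0 = A**2)
l(Y, w) = 3 - 3*Y (l(Y, w) = -3*Y + 3 = 3 - 3*Y)
O(I, k) = -45 (O(I, k) = 3 - 3*4**2 = 3 - 3*16 = 3 - 48 = -45)
O(j(3), 2)**4 = (-45)**4 = 4100625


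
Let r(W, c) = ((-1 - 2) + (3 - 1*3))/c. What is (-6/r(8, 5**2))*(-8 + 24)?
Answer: 800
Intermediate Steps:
r(W, c) = -3/c (r(W, c) = (-3 + (3 - 3))/c = (-3 + 0)/c = -3/c)
(-6/r(8, 5**2))*(-8 + 24) = (-6/((-3/(5**2))))*(-8 + 24) = -6/((-3/25))*16 = -6/((-3*1/25))*16 = -6/(-3/25)*16 = -6*(-25/3)*16 = 50*16 = 800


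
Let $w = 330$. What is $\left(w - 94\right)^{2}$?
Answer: $55696$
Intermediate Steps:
$\left(w - 94\right)^{2} = \left(330 - 94\right)^{2} = 236^{2} = 55696$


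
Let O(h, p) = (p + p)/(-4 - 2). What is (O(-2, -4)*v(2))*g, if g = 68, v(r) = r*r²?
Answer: 2176/3 ≈ 725.33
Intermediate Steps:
O(h, p) = -p/3 (O(h, p) = (2*p)/(-6) = (2*p)*(-⅙) = -p/3)
v(r) = r³
(O(-2, -4)*v(2))*g = (-⅓*(-4)*2³)*68 = ((4/3)*8)*68 = (32/3)*68 = 2176/3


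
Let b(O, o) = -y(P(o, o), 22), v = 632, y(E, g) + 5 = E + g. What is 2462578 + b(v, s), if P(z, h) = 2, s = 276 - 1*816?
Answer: 2462559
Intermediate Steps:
s = -540 (s = 276 - 816 = -540)
y(E, g) = -5 + E + g (y(E, g) = -5 + (E + g) = -5 + E + g)
b(O, o) = -19 (b(O, o) = -(-5 + 2 + 22) = -1*19 = -19)
2462578 + b(v, s) = 2462578 - 19 = 2462559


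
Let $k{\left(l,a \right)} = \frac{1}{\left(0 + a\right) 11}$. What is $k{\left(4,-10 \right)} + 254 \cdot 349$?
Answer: $\frac{9751059}{110} \approx 88646.0$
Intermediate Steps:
$k{\left(l,a \right)} = \frac{1}{11 a}$ ($k{\left(l,a \right)} = \frac{1}{a} \frac{1}{11} = \frac{1}{11 a}$)
$k{\left(4,-10 \right)} + 254 \cdot 349 = \frac{1}{11 \left(-10\right)} + 254 \cdot 349 = \frac{1}{11} \left(- \frac{1}{10}\right) + 88646 = - \frac{1}{110} + 88646 = \frac{9751059}{110}$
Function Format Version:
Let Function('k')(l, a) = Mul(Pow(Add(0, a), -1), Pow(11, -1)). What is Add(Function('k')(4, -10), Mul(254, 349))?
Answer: Rational(9751059, 110) ≈ 88646.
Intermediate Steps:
Function('k')(l, a) = Mul(Rational(1, 11), Pow(a, -1)) (Function('k')(l, a) = Mul(Pow(a, -1), Rational(1, 11)) = Mul(Rational(1, 11), Pow(a, -1)))
Add(Function('k')(4, -10), Mul(254, 349)) = Add(Mul(Rational(1, 11), Pow(-10, -1)), Mul(254, 349)) = Add(Mul(Rational(1, 11), Rational(-1, 10)), 88646) = Add(Rational(-1, 110), 88646) = Rational(9751059, 110)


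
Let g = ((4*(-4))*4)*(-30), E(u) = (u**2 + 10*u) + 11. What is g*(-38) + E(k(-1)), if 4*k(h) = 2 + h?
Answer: -1167143/16 ≈ -72947.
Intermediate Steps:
k(h) = 1/2 + h/4 (k(h) = (2 + h)/4 = 1/2 + h/4)
E(u) = 11 + u**2 + 10*u
g = 1920 (g = -16*4*(-30) = -64*(-30) = 1920)
g*(-38) + E(k(-1)) = 1920*(-38) + (11 + (1/2 + (1/4)*(-1))**2 + 10*(1/2 + (1/4)*(-1))) = -72960 + (11 + (1/2 - 1/4)**2 + 10*(1/2 - 1/4)) = -72960 + (11 + (1/4)**2 + 10*(1/4)) = -72960 + (11 + 1/16 + 5/2) = -72960 + 217/16 = -1167143/16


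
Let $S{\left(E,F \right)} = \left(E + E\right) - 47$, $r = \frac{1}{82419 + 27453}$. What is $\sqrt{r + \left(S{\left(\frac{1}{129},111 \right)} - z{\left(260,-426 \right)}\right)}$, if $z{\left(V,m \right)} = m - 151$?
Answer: $\frac{\sqrt{82155578914339}}{393708} \approx 23.022$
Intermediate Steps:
$z{\left(V,m \right)} = -151 + m$ ($z{\left(V,m \right)} = m - 151 = -151 + m$)
$r = \frac{1}{109872} \approx 9.1015 \cdot 10^{-6}$
$S{\left(E,F \right)} = -47 + 2 E$ ($S{\left(E,F \right)} = 2 E - 47 = -47 + 2 E$)
$\sqrt{r + \left(S{\left(\frac{1}{129},111 \right)} - z{\left(260,-426 \right)}\right)} = \sqrt{\frac{1}{109872} - \left(-530 - \frac{2}{129}\right)} = \sqrt{\frac{1}{109872} + \left(\left(-47 + 2 \cdot \frac{1}{129}\right) - -577\right)} = \sqrt{\frac{1}{109872} + \left(\left(-47 + \frac{2}{129}\right) + 577\right)} = \sqrt{\frac{1}{109872} + \left(- \frac{6061}{129} + 577\right)} = \sqrt{\frac{1}{109872} + \frac{68372}{129}} = \sqrt{\frac{2504056171}{4724496}} = \frac{\sqrt{82155578914339}}{393708}$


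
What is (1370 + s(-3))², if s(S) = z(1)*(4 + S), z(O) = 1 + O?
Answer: 1882384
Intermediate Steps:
s(S) = 8 + 2*S (s(S) = (1 + 1)*(4 + S) = 2*(4 + S) = 8 + 2*S)
(1370 + s(-3))² = (1370 + (8 + 2*(-3)))² = (1370 + (8 - 6))² = (1370 + 2)² = 1372² = 1882384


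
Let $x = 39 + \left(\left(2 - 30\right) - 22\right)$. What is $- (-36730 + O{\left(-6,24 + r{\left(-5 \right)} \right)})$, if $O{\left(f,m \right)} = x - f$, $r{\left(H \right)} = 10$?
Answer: $36735$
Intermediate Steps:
$x = -11$ ($x = 39 - 50 = -11$)
$O{\left(f,m \right)} = -11 - f$
$- (-36730 + O{\left(-6,24 + r{\left(-5 \right)} \right)}) = - (-36730 - 5) = \left(-1\right) \left(-36735\right) = 36735$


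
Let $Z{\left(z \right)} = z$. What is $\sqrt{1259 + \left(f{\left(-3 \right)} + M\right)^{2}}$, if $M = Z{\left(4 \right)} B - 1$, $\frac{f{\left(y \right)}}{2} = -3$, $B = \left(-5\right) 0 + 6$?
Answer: $6 \sqrt{43} \approx 39.345$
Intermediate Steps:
$B = 6$ ($B = 0 + 6 = 6$)
$f{\left(y \right)} = -6$ ($f{\left(y \right)} = 2 \left(-3\right) = -6$)
$M = 23$ ($M = 4 \cdot 6 - 1 = 24 - 1 = 23$)
$\sqrt{1259 + \left(f{\left(-3 \right)} + M\right)^{2}} = \sqrt{1259 + \left(-6 + 23\right)^{2}} = \sqrt{1259 + 17^{2}} = \sqrt{1259 + 289} = \sqrt{1548} = 6 \sqrt{43}$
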